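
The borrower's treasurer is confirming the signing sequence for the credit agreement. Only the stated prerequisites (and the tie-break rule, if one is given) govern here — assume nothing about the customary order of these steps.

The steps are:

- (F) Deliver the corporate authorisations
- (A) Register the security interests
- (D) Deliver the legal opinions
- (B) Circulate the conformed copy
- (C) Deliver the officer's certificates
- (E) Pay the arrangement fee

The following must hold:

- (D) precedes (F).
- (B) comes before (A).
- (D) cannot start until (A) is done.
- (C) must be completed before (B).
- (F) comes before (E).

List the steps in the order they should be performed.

(C), (B), (A), (D), (F), (E)

Only (C) has no prerequisites, so it is first.
(B) needed (C), now all done → (B).
(A) needed (B), now all done → (A).
(D) needed (A), now all done → (D).
(F) needed (D), now all done → (F).
(E) needed (F), now all done → (E).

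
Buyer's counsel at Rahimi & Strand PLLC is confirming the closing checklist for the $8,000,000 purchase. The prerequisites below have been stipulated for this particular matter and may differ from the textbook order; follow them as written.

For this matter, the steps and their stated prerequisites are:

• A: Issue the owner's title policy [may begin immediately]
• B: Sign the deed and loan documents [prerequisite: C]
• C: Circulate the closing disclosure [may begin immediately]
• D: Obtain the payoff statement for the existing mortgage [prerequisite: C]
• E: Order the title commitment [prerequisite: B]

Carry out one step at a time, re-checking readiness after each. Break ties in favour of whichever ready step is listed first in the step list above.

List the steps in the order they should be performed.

A and C have no prerequisites; A is listed earlier, so A is first.
That leaves C as the only ready step → C.
Now B and D have their prerequisites met. B is listed earlier, so B next.
E now also ready, so the ready set is {D, E}; D is listed earlier → D.
E is the only step now ready → E.

A C B D E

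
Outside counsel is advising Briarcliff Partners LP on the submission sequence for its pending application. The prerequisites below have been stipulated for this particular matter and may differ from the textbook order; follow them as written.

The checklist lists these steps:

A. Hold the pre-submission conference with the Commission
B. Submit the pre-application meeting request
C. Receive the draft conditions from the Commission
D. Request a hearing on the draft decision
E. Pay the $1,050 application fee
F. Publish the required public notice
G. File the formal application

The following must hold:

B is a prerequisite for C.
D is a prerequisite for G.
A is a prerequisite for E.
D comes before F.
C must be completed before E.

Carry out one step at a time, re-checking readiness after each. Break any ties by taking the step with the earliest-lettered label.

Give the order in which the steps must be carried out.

A → B → C → D → E → F → G

A, B and D have no prerequisites; A has the earlier label, so A is first.
B and D are both available; B has the earlier label → B.
C now also ready, so the ready set is {C, D}; C has the earlier label → C.
D and E are both available; D has the earlier label → D.
F and G now also ready, so the ready set is {E, F, G}; E has the earlier label → E.
Ready: F and G. F has the earlier label → F.
Next only G has its prerequisites met → G.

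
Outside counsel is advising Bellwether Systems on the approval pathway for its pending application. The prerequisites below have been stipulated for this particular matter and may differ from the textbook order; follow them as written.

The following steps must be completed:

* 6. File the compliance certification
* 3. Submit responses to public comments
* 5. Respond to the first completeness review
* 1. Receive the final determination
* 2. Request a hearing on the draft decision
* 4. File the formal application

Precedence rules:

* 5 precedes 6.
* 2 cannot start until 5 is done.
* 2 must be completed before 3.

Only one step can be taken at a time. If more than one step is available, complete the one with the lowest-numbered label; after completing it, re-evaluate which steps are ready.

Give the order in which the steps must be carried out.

1 4 5 2 3 6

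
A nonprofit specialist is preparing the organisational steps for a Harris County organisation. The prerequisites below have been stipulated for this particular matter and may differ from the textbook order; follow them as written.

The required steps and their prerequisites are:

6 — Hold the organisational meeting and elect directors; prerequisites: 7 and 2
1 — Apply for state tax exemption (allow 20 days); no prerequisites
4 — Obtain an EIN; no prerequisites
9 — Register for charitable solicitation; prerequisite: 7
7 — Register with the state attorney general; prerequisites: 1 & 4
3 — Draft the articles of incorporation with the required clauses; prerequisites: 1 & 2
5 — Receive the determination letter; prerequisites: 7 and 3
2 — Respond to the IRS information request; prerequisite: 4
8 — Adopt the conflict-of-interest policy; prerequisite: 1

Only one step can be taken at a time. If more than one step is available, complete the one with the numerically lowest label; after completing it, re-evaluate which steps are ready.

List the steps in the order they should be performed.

1 and 4 have no prerequisites; 1 has the earlier label, so 1 is first.
Now 4 and 8 have their prerequisites met. 4 has the earlier label, so 4 next.
2 and 7 now also ready, so the ready set is {2, 7, 8}; 2 has the earlier label → 2.
3 now also ready, so the ready set is {3, 7, 8}; 3 has the earlier label → 3.
Ready: 7 and 8. 7 has the earlier label → 7.
5, 6, 8 and 9 are all available; 5 has the earlier label → 5.
6, 8 and 9 are all available; 6 has the earlier label → 6.
8 and 9 are both available; 8 has the earlier label → 8.
That leaves 9 as the only ready step → 9.

1 → 4 → 2 → 3 → 7 → 5 → 6 → 8 → 9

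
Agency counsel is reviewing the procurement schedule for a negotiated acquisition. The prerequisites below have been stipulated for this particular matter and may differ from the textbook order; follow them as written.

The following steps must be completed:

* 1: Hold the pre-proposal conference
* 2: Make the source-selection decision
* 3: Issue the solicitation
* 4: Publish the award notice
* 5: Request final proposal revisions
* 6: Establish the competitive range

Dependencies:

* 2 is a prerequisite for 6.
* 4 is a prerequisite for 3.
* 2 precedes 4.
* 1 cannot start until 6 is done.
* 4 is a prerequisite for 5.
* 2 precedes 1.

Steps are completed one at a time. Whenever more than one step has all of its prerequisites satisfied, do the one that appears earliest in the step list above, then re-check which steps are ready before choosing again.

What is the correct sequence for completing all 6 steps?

2 4 3 5 6 1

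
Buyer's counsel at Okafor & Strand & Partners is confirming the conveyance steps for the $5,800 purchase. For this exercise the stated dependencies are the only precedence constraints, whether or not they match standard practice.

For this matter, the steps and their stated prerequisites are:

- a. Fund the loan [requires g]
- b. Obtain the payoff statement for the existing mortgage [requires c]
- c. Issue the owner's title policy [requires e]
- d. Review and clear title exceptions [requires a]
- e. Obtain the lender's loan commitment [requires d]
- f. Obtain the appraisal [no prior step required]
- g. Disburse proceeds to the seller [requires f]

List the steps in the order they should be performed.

f has no prerequisites → f first.
g needed f, now all done → g.
a needed g, now all done → a.
d needed a, now all done → d.
e needed d, now all done → e.
Next only c has its prerequisites met → c.
That leaves b as the only ready step → b.

f, g, a, d, e, c, b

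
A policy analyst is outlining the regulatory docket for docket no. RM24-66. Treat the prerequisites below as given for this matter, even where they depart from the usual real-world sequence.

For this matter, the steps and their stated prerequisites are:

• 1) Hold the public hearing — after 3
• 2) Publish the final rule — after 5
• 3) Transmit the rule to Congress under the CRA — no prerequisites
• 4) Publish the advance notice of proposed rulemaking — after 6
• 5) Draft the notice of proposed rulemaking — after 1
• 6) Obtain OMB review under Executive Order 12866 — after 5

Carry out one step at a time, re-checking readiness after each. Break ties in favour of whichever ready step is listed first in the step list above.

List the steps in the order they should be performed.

3, 1, 5, 2, 6, 4

Only 3 has no prerequisites, so it is first.
1 needed 3, now all done → 1.
That leaves 5 as the only ready step → 5.
Ready: 2 and 6. 2 is listed earlier → 2.
Next only 6 has its prerequisites met → 6.
4 needed 6, now all done → 4.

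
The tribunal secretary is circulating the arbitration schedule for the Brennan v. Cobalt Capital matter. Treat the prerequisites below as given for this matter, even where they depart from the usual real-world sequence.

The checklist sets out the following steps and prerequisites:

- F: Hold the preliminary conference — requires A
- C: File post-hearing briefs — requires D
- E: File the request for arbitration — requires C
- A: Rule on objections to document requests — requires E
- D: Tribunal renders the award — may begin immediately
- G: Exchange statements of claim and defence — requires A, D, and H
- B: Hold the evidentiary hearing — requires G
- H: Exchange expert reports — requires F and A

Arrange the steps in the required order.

D, C, E, A, F, H, G, B

D has no prerequisites → D first.
C is the only step now ready → C.
That leaves E as the only ready step → E.
Next only A has its prerequisites met → A.
F needed A, now all done → F.
Next only H has its prerequisites met → H.
G needed A, D and H, now all done → G.
B needed G, now all done → B.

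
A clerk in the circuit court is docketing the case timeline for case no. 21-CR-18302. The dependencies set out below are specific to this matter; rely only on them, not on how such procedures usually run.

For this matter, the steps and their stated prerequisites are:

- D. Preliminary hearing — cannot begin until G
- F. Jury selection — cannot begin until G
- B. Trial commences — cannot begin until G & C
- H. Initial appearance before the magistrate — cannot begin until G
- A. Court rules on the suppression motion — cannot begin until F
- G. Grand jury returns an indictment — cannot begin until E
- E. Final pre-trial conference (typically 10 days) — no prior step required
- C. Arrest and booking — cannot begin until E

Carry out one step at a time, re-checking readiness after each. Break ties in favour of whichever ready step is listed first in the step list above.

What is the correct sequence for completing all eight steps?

E, G, D, F, H, A, C, B

E is the only step with nothing outstanding, so it goes first.
G and C are both available; G is listed earlier → G.
Ready: D, F, H and C. D is listed earlier → D.
F, H and C are all available; F is listed earlier → F.
Ready: H, A and C. H is listed earlier → H.
Ready: A and C. A is listed earlier → A.
C needed E, now all done → C.
B is the only step now ready → B.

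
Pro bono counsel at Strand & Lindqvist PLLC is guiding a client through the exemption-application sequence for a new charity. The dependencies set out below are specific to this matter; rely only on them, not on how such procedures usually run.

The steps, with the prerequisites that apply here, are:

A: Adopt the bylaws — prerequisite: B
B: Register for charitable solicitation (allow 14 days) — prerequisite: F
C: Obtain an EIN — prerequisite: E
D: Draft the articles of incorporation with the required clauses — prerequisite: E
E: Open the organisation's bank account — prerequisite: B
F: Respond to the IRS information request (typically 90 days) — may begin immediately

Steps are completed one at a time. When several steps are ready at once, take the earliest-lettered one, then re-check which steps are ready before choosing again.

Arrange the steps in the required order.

F → B → A → E → C → D

Only F has no prerequisites, so it is first.
That leaves B as the only ready step → B.
Now A and E have their prerequisites met. A has the earlier label, so A next.
That leaves E as the only ready step → E.
Ready: C and D. C has the earlier label → C.
D is the only step now ready → D.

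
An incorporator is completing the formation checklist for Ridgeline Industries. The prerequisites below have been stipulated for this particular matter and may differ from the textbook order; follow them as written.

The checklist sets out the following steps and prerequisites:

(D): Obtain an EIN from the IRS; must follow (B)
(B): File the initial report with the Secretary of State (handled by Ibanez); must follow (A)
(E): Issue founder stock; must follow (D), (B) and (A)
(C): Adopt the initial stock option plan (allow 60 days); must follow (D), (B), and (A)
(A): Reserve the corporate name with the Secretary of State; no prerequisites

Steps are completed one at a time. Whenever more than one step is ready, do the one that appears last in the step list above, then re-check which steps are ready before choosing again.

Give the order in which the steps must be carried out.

(A) has no prerequisites → (A) first.
(B) needed (A), now all done → (B).
(D) is the only step now ready → (D).
(C) and (E) are both available; (C) is listed later → (C).
(E) needed (A), (B) and (D), now all done → (E).

(A) → (B) → (D) → (C) → (E)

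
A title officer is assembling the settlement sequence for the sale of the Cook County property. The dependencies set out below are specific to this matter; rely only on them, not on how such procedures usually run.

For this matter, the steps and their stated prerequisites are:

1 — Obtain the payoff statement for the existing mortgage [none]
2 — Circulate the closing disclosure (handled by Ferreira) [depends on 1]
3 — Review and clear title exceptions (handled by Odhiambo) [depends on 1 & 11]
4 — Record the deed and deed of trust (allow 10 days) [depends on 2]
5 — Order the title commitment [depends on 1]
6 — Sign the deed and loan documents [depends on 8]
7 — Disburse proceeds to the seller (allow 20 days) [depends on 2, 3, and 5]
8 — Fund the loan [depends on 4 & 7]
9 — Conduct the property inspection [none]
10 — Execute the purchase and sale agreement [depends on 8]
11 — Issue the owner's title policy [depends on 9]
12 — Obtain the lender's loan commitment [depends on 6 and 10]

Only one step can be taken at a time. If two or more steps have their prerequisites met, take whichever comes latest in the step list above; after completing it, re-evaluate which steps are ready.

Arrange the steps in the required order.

9, 11, 1, 5, 3, 2, 7, 4, 8, 10, 6, 12

9 and 1 have no prerequisites; 9 is listed later, so 9 is first.
11 now also ready, so the ready set is {11, 1}; 11 is listed later → 11.
1 is the only step now ready → 1.
Now 5, 3 and 2 have their prerequisites met. 5 is listed later, so 5 next.
Ready: 3 and 2. 3 is listed later → 3.
2 needed 1, now all done → 2.
Ready: 7 and 4. 7 is listed later → 7.
4 needed 2, now all done → 4.
That leaves 8 as the only ready step → 8.
Now 10 and 6 have their prerequisites met. 10 is listed later, so 10 next.
That leaves 6 as the only ready step → 6.
12 is the only step now ready → 12.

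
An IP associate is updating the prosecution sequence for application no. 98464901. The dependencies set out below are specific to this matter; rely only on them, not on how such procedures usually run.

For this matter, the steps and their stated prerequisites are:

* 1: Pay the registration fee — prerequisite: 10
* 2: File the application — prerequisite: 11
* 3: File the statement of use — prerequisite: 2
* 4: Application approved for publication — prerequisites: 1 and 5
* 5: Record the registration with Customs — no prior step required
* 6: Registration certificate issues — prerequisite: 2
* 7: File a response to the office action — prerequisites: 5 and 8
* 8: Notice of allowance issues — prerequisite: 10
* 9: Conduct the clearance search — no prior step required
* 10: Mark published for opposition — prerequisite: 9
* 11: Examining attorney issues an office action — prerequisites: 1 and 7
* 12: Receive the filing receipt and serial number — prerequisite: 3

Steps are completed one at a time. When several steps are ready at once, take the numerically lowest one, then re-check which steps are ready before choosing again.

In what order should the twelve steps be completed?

5 9 10 1 4 8 7 11 2 3 6 12

Nothing is required for 5 and 9. 5 has the earlier label → 5 first.
9 is the only step now ready → 9.
10 needed 9, now all done → 10.
Ready: 1 and 8. 1 has the earlier label → 1.
Ready: 4 and 8. 4 has the earlier label → 4.
8 needed 10, now all done → 8.
7 needed 5 and 8, now all done → 7.
11 is the only step now ready → 11.
2 needed 11, now all done → 2.
Ready: 3 and 6. 3 has the earlier label → 3.
12 now also ready, so the ready set is {6, 12}; 6 has the earlier label → 6.
12 is the only step now ready → 12.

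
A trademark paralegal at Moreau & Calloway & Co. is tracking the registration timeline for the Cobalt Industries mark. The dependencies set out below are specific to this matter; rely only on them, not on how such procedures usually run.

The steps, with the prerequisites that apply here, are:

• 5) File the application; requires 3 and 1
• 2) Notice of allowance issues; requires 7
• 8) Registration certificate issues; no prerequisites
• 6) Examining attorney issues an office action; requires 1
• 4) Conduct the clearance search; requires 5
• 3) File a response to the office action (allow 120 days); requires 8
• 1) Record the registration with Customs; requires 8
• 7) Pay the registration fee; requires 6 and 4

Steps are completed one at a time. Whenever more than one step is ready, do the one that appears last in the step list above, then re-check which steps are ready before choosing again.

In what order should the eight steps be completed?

8 is the only step with nothing outstanding, so it goes first.
Now 1 and 3 have their prerequisites met. 1 is listed later, so 1 next.
6 now also ready, so the ready set is {3, 6}; 3 is listed later → 3.
Ready: 6 and 5. 6 is listed later → 6.
5 is the only step now ready → 5.
4 needed 5, now all done → 4.
7 needed 4 and 6, now all done → 7.
2 is the only step now ready → 2.

8 → 1 → 3 → 6 → 5 → 4 → 7 → 2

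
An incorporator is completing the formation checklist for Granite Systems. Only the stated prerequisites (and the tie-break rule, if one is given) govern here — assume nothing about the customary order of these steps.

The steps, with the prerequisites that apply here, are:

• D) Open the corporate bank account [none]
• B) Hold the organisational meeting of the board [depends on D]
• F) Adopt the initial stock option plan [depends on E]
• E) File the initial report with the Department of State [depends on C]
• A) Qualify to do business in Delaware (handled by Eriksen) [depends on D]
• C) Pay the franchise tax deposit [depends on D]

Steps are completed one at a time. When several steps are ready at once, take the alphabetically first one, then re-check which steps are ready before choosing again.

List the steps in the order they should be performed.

D → A → B → C → E → F

Only D has no prerequisites, so it is first.
A, B and C are all available; A has the earlier label → A.
B and C are both available; B has the earlier label → B.
C is the only step now ready → C.
E is the only step now ready → E.
F needed E, now all done → F.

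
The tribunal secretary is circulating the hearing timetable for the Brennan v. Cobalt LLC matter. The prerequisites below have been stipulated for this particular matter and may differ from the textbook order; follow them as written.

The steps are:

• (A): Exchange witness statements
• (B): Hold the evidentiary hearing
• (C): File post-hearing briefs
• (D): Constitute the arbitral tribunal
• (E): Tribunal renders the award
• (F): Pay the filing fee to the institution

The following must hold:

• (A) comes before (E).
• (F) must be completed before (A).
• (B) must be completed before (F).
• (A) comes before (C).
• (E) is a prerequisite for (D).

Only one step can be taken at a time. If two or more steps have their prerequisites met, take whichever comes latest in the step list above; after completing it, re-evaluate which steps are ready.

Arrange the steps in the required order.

(B) is the only step with nothing outstanding, so it goes first.
(F) needed (B), now all done → (F).
(A) needed (F), now all done → (A).
(E) and (C) are both available; (E) is listed later → (E).
(D) and (C) are both available; (D) is listed later → (D).
(C) needed (A), now all done → (C).

(B), (F), (A), (E), (D), (C)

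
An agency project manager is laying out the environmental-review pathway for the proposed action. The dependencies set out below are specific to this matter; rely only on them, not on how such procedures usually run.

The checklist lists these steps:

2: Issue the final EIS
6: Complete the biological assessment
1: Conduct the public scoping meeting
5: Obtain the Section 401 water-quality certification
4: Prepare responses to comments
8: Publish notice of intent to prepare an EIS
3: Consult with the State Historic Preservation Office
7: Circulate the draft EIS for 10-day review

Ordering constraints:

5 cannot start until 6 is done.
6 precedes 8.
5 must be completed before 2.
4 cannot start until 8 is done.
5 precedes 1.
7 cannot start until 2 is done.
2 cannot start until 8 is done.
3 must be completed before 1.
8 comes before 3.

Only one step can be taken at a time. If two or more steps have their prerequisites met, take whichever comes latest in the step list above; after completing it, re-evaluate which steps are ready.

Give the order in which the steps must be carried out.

Only 6 has no prerequisites, so it is first.
Ready: 8 and 5. 8 is listed later → 8.
3 and 4 now also ready, so the ready set is {3, 4, 5}; 3 is listed later → 3.
Ready: 4 and 5. 4 is listed later → 4.
5 needed 6, now all done → 5.
Now 1 and 2 have their prerequisites met. 1 is listed later, so 1 next.
2 is the only step now ready → 2.
That leaves 7 as the only ready step → 7.

6, 8, 3, 4, 5, 1, 2, 7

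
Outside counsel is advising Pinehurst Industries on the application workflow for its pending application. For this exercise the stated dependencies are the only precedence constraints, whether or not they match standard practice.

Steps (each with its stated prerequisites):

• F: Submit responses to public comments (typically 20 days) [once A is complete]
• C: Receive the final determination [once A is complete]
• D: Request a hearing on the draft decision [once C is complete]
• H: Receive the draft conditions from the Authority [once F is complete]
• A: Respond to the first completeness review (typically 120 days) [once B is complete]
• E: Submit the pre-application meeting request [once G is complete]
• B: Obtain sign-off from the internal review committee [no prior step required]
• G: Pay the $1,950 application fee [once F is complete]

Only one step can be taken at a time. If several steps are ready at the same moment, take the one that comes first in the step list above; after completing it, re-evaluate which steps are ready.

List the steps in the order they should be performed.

B → A → F → C → D → H → G → E

Only B has no prerequisites, so it is first.
A needed B, now all done → A.
F and C are both available; F is listed earlier → F.
H and G now also ready, so the ready set is {C, H, G}; C is listed earlier → C.
D now also ready, so the ready set is {D, H, G}; D is listed earlier → D.
H and G are both available; H is listed earlier → H.
Next only G has its prerequisites met → G.
E needed G, now all done → E.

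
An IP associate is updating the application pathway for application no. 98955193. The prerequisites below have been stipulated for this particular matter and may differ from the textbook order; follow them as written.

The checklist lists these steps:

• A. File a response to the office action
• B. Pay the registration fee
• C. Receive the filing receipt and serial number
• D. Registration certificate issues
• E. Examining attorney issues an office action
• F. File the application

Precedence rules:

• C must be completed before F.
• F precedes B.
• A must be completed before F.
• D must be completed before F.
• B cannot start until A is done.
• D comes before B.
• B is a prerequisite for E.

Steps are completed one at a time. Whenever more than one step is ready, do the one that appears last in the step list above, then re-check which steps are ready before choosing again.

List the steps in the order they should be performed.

D C A F B E

D, C and A have no prerequisites; D is listed later, so D is first.
C and A are both available; C is listed later → C.
Next only A has its prerequisites met → A.
That leaves F as the only ready step → F.
Next only B has its prerequisites met → B.
E needed B, now all done → E.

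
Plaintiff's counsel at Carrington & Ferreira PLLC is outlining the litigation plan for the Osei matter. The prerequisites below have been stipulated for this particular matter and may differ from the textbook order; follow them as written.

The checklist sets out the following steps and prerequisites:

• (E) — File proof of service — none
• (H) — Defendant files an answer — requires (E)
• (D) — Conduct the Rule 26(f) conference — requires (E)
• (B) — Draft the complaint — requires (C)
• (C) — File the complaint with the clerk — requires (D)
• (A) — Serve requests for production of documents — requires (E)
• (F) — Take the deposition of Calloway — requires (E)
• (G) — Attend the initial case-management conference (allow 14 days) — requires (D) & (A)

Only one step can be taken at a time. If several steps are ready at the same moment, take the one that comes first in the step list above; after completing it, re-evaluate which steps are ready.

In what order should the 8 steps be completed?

(E), (H), (D), (C), (B), (A), (F), (G)

(E) is the only step with nothing outstanding, so it goes first.
Now (H), (D), (A) and (F) have their prerequisites met. (H) is listed earlier, so (H) next.
Ready: (D), (A) and (F). (D) is listed earlier → (D).
Ready: (C), (A) and (F). (C) is listed earlier → (C).
(B) now also ready, so the ready set is {(B), (A), (F)}; (B) is listed earlier → (B).
(A) and (F) are both available; (A) is listed earlier → (A).
(F) and (G) are both available; (F) is listed earlier → (F).
(G) needed (D) and (A), now all done → (G).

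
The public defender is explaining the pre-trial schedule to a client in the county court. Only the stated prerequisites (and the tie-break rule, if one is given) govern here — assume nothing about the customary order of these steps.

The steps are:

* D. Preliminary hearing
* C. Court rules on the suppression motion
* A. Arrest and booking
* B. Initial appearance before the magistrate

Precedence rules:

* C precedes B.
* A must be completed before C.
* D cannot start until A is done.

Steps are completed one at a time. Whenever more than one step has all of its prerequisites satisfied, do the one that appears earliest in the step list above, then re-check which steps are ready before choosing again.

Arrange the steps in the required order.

A, D, C, B

Only A has no prerequisites, so it is first.
Ready: D and C. D is listed earlier → D.
C needed A, now all done → C.
Next only B has its prerequisites met → B.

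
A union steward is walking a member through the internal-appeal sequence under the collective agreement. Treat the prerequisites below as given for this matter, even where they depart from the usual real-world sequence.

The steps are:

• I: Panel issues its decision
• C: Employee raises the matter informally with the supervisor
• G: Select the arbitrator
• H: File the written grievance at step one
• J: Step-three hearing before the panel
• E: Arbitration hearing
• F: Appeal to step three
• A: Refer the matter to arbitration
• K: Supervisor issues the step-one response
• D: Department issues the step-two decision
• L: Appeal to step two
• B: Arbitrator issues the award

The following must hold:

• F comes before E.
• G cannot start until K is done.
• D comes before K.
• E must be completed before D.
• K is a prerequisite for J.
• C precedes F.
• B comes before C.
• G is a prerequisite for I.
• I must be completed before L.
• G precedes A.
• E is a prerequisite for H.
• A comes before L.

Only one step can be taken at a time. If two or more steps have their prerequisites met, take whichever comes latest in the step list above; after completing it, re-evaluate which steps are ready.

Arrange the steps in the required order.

Only B has no prerequisites, so it is first.
Next only C has its prerequisites met → C.
Next only F has its prerequisites met → F.
E needed F, now all done → E.
D and H are both available; D is listed later → D.
K and H are both available; K is listed later → K.
J and G now also ready, so the ready set is {J, H, G}; J is listed later → J.
H and G are both available; H is listed later → H.
G is the only step now ready → G.
Ready: A and I. A is listed later → A.
I needed G, now all done → I.
Next only L has its prerequisites met → L.

B → C → F → E → D → K → J → H → G → A → I → L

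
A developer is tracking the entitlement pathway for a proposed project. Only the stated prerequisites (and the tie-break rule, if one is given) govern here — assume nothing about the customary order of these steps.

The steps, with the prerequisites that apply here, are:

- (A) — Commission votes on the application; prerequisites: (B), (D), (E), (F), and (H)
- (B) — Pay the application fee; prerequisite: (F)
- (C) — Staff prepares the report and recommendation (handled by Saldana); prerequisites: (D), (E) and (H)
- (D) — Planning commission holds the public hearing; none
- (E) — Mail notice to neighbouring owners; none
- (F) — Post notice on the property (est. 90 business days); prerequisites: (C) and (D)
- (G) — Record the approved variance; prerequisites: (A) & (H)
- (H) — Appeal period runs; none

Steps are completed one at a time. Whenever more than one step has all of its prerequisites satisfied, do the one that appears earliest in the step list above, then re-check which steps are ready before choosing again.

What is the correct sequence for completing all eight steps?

(D), (E), (H), (C), (F), (B), (A), (G)

Nothing is required for (D), (E) and (H). (D) is listed earlier → (D) first.
Ready: (E) and (H). (E) is listed earlier → (E).
That leaves (H) as the only ready step → (H).
(C) needed (D), (E) and (H), now all done → (C).
(F) needed (C) and (D), now all done → (F).
Next only (B) has its prerequisites met → (B).
That leaves (A) as the only ready step → (A).
(G) is the only step now ready → (G).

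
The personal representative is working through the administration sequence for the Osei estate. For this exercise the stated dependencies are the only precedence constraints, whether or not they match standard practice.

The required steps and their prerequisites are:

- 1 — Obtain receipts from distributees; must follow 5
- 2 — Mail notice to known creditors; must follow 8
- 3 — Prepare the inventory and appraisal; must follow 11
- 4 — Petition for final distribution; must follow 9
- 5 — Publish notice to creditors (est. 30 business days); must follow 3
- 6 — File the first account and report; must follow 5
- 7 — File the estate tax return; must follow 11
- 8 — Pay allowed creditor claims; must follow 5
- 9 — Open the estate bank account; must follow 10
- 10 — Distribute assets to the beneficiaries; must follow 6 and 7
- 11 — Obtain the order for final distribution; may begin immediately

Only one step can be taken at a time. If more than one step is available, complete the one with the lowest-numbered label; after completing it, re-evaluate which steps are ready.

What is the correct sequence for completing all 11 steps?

11 → 3 → 5 → 1 → 6 → 7 → 8 → 2 → 10 → 9 → 4

Only 11 has no prerequisites, so it is first.
Ready: 3 and 7. 3 has the earlier label → 3.
5 and 7 are both available; 5 has the earlier label → 5.
Now 1, 6, 7 and 8 have their prerequisites met. 1 has the earlier label, so 1 next.
6, 7 and 8 are all available; 6 has the earlier label → 6.
Ready: 7 and 8. 7 has the earlier label → 7.
10 now also ready, so the ready set is {8, 10}; 8 has the earlier label → 8.
2 and 10 are both available; 2 has the earlier label → 2.
Next only 10 has its prerequisites met → 10.
9 needed 10, now all done → 9.
That leaves 4 as the only ready step → 4.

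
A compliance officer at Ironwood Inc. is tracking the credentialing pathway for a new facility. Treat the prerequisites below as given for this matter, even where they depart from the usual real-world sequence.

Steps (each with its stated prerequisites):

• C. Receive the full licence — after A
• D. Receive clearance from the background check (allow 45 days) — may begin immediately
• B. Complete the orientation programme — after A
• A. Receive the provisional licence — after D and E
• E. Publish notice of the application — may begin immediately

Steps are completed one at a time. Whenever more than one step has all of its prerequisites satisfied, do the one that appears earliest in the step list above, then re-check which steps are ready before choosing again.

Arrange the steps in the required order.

D and E have no prerequisites; D is listed earlier, so D is first.
That leaves E as the only ready step → E.
That leaves A as the only ready step → A.
Ready: C and B. C is listed earlier → C.
Next only B has its prerequisites met → B.

D E A C B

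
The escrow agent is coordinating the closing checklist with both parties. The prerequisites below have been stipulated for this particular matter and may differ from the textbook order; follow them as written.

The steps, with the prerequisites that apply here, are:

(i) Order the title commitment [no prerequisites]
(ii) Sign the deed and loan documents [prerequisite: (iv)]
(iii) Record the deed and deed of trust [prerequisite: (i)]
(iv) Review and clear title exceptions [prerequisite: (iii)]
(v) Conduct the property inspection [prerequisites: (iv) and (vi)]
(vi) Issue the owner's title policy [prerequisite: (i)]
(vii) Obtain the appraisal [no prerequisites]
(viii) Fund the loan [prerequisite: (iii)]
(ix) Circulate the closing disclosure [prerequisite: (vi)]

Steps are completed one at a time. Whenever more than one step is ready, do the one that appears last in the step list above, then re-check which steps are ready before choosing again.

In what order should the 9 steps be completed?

(vii) → (i) → (vi) → (ix) → (iii) → (viii) → (iv) → (v) → (ii)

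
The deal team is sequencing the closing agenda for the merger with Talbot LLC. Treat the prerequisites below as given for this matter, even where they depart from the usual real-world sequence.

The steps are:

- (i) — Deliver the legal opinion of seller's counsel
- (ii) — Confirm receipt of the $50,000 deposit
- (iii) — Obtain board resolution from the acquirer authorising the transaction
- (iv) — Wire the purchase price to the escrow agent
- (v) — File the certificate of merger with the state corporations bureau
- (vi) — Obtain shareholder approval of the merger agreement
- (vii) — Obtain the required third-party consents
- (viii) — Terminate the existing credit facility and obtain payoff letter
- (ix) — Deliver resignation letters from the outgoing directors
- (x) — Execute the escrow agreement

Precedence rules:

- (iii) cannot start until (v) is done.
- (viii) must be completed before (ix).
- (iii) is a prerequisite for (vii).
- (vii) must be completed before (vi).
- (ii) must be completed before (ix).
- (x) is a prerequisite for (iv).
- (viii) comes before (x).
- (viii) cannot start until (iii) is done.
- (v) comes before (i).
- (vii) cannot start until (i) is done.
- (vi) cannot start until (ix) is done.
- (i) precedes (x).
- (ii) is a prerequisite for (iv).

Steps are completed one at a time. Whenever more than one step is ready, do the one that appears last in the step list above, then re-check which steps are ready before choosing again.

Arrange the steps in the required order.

(v), (iii), (viii), (ii), (ix), (i), (x), (vii), (vi), (iv)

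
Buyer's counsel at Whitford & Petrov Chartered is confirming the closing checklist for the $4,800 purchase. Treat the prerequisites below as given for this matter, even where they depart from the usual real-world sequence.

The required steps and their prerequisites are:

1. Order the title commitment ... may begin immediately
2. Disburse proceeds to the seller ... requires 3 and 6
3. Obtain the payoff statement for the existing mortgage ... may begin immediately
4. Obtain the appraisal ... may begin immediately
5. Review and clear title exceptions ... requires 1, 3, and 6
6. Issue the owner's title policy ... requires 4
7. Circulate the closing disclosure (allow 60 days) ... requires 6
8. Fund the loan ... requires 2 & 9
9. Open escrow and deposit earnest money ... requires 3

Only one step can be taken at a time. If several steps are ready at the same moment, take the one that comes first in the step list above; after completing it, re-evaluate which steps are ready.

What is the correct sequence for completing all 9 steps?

1, 3, 4, 6, 2, 5, 7, 9, 8

1, 3 and 4 have no prerequisites; 1 is listed earlier, so 1 is first.
Ready: 3 and 4. 3 is listed earlier → 3.
Now 4 and 9 have their prerequisites met. 4 is listed earlier, so 4 next.
6 and 9 are both available; 6 is listed earlier → 6.
2, 5, 7 and 9 are all available; 2 is listed earlier → 2.
5, 7 and 9 are all available; 5 is listed earlier → 5.
Ready: 7 and 9. 7 is listed earlier → 7.
9 is the only step now ready → 9.
8 needed 2 and 9, now all done → 8.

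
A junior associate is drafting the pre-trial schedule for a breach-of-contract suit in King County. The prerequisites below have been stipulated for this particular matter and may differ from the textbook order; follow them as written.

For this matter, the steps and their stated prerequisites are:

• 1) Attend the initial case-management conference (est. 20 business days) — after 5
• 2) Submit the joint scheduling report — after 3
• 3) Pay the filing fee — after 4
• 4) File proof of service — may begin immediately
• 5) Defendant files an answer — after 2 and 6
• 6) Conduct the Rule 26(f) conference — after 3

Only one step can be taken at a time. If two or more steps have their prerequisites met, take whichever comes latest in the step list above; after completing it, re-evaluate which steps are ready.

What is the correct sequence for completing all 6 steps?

4 has no prerequisites → 4 first.
3 needed 4, now all done → 3.
6 and 2 are both available; 6 is listed later → 6.
Next only 2 has its prerequisites met → 2.
5 needed 6 and 2, now all done → 5.
That leaves 1 as the only ready step → 1.

4 → 3 → 6 → 2 → 5 → 1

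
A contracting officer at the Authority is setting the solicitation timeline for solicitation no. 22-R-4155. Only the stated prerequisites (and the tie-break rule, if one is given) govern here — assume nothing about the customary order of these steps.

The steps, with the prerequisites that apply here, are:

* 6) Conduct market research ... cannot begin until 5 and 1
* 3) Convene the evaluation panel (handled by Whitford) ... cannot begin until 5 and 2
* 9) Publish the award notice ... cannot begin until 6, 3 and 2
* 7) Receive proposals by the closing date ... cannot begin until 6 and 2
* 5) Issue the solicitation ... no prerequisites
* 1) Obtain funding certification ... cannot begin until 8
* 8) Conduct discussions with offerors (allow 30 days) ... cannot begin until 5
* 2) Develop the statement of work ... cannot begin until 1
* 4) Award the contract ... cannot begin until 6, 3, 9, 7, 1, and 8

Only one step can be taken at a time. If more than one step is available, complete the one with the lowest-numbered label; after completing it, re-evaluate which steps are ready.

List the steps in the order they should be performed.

5 has no prerequisites → 5 first.
Next only 8 has its prerequisites met → 8.
1 is the only step now ready → 1.
Ready: 2 and 6. 2 has the earlier label → 2.
3 and 6 are both available; 3 has the earlier label → 3.
That leaves 6 as the only ready step → 6.
Now 7 and 9 have their prerequisites met. 7 has the earlier label, so 7 next.
9 needed 2, 3 and 6, now all done → 9.
Next only 4 has its prerequisites met → 4.

5, 8, 1, 2, 3, 6, 7, 9, 4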